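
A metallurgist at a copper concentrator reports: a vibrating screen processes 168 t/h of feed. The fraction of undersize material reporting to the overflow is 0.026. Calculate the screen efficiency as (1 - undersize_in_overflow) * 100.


97.4%

Screen efficiency = (1 - fraction of undersize in overflow) * 100
= (1 - 0.026) * 100
= 0.974 * 100
= 97.4%


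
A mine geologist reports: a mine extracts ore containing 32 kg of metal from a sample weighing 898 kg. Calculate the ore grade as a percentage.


3.5635%

Ore grade = (metal mass / ore mass) * 100
= (32 / 898) * 100
= 0.03563474388 * 100
= 3.5635%


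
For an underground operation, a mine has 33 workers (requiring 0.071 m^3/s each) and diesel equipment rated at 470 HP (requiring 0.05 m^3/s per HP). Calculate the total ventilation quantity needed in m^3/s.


Airflow for workers:
Q_people = 33 * 0.071 = 2.343 m^3/s
Airflow for diesel equipment:
Q_diesel = 470 * 0.05 = 23.5 m^3/s
Total ventilation:
Q_total = 2.343 + 23.5
= 25.843 m^3/s

25.843 m^3/s


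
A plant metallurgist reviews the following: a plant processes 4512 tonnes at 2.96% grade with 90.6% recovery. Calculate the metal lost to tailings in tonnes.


Total metal in feed:
= 4512 * 2.96 / 100 = 133.5552 tonnes
Metal recovered:
= 133.5552 * 90.6 / 100 = 121.0010112 tonnes
Metal lost to tailings:
= 133.5552 - 121.0010112
= 12.5542 tonnes

12.5542 tonnes


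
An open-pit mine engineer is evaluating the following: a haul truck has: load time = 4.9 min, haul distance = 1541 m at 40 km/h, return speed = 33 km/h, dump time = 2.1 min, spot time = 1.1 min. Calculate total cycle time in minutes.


Convert haul speed to m/min: 40 * 1000/60 = 666.6666667 m/min
Haul time = 1541 / 666.6666667 = 2.3115 min
Convert return speed to m/min: 33 * 1000/60 = 550 m/min
Return time = 1541 / 550 = 2.801818182 min
Total cycle time:
= 4.9 + 2.3115 + 2.1 + 2.801818182 + 1.1
= 13.2133 min

13.2133 min


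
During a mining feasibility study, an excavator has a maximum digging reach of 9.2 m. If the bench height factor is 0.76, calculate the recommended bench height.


6.992 m

Bench height = reach * factor
= 9.2 * 0.76
= 6.992 m


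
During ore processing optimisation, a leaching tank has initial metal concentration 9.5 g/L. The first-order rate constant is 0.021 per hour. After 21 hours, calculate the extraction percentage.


35.6607%

Compute the exponent:
-k * t = -0.021 * 21 = -0.441
Remaining concentration:
C = 9.5 * exp(-0.441)
= 9.5 * 0.6433927066
= 6.112230712 g/L
Extracted = 9.5 - 6.112230712 = 3.387769288 g/L
Extraction % = 3.387769288 / 9.5 * 100
= 35.6607%


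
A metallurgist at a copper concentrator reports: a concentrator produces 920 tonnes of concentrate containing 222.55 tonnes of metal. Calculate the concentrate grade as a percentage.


24.1902%

Grade = (metal in concentrate / concentrate mass) * 100
= (222.55 / 920) * 100
= 0.2419021739 * 100
= 24.1902%


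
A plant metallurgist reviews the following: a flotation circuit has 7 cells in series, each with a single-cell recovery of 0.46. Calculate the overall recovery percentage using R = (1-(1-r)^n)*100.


98.6611%

Complement of single-cell recovery:
1 - r = 1 - 0.46 = 0.54
Raise to power n:
(1 - r)^7 = 0.54^7 = 0.0133892521
Overall recovery:
R = (1 - 0.0133892521) * 100
= 98.6611%


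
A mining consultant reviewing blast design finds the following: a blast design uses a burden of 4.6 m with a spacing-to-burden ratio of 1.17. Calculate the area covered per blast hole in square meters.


First, find the spacing:
Spacing = burden * ratio = 4.6 * 1.17
= 5.382 m
Then, calculate the area:
Area = burden * spacing = 4.6 * 5.382
= 24.7572 m^2

24.7572 m^2


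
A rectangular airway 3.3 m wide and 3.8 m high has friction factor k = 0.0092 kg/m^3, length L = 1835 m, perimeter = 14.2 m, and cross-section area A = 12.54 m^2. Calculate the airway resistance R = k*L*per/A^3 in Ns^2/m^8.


0.1216 Ns^2/m^8

Compute the numerator:
k * L * per = 0.0092 * 1835 * 14.2
= 239.7244
Compute the denominator:
A^3 = 12.54^3 = 1971.935064
Resistance:
R = 239.7244 / 1971.935064
= 0.1216 Ns^2/m^8


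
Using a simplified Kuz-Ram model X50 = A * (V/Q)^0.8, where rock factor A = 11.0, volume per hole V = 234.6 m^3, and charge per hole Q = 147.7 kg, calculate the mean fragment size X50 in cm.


Compute V/Q:
V/Q = 234.6 / 147.7 = 1.588354773
Raise to the power 0.8:
(V/Q)^0.8 = 1.588354773^0.8 = 1.447964819
Multiply by A:
X50 = 11.0 * 1.447964819
= 15.9276 cm

15.9276 cm


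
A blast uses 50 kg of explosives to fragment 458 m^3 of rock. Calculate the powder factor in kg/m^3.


0.1092 kg/m^3

Powder factor = explosive mass / rock volume
= 50 / 458
= 0.1092 kg/m^3


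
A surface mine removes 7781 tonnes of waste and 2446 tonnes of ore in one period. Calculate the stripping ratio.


Stripping ratio = waste tonnage / ore tonnage
= 7781 / 2446
= 3.1811

3.1811


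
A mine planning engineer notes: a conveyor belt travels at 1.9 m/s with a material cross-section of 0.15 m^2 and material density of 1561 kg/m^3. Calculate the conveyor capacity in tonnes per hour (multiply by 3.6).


1601.586 t/h

Volumetric flow = speed * area
= 1.9 * 0.15 = 0.285 m^3/s
Mass flow = volumetric * density
= 0.285 * 1561 = 444.885 kg/s
Convert to t/h: multiply by 3.6
Capacity = 444.885 * 3.6
= 1601.586 t/h


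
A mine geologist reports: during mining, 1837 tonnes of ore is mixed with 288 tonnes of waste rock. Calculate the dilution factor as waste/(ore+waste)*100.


13.5529%

Total material = ore + waste
= 1837 + 288 = 2125 tonnes
Dilution = waste / total * 100
= 288 / 2125 * 100
= 0.1355294118 * 100
= 13.5529%


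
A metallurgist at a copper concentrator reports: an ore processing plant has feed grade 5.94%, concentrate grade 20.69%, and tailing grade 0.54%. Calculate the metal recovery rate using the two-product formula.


93.3454%

Using the two-product formula:
R = 100 * c * (f - t) / (f * (c - t))
Numerator = 100 * 20.69 * (5.94 - 0.54)
= 100 * 20.69 * 5.4
= 11172.6
Denominator = 5.94 * (20.69 - 0.54)
= 5.94 * 20.15
= 119.691
R = 11172.6 / 119.691
= 93.3454%


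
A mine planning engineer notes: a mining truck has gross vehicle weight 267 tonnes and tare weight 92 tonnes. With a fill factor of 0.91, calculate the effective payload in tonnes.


159.25 tonnes

Maximum payload = gross - tare
= 267 - 92 = 175 tonnes
Effective payload = max payload * fill factor
= 175 * 0.91
= 159.25 tonnes


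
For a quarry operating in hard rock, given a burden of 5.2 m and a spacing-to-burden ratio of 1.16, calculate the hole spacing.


6.032 m

Spacing = burden * ratio
= 5.2 * 1.16
= 6.032 m


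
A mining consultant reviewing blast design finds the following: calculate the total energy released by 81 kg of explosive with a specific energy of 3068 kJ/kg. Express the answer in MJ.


248.508 MJ

Energy = mass * specific_energy / 1000
= 81 * 3068 / 1000
= 248508 / 1000
= 248.508 MJ


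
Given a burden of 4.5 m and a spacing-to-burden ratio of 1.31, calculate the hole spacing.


5.895 m

Spacing = burden * ratio
= 4.5 * 1.31
= 5.895 m


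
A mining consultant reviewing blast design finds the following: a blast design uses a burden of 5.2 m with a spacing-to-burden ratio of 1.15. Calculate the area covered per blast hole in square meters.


First, find the spacing:
Spacing = burden * ratio = 5.2 * 1.15
= 5.98 m
Then, calculate the area:
Area = burden * spacing = 5.2 * 5.98
= 31.096 m^2

31.096 m^2


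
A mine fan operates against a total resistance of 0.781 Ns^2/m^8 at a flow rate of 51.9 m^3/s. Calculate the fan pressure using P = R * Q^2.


Compute Q^2:
Q^2 = 51.9^2 = 2693.61
Compute pressure:
P = R * Q^2 = 0.781 * 2693.61
= 2103.7094 Pa

2103.7094 Pa


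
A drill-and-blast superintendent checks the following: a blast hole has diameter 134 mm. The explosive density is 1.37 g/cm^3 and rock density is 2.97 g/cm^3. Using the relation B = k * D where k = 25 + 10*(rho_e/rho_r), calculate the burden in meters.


First, compute k:
rho_e / rho_r = 1.37 / 2.97 = 0.4612794613
k = 25 + 10 * 0.4612794613 = 29.61279461
Then, compute burden:
B = k * D / 1000 = 29.61279461 * 134 / 1000
= 3968.114478 / 1000
= 3.9681 m

3.9681 m


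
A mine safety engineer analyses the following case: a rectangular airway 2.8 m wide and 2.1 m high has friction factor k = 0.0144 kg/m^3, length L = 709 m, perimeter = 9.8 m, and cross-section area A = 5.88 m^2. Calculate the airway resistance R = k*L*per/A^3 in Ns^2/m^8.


0.4922 Ns^2/m^8

Compute the numerator:
k * L * per = 0.0144 * 709 * 9.8
= 100.05408
Compute the denominator:
A^3 = 5.88^3 = 203.297472
Resistance:
R = 100.05408 / 203.297472
= 0.4922 Ns^2/m^8


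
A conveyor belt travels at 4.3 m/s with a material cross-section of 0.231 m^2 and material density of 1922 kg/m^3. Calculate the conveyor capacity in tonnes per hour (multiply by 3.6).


Volumetric flow = speed * area
= 4.3 * 0.231 = 0.9933 m^3/s
Mass flow = volumetric * density
= 0.9933 * 1922 = 1909.1226 kg/s
Convert to t/h: multiply by 3.6
Capacity = 1909.1226 * 3.6
= 6872.8414 t/h

6872.8414 t/h


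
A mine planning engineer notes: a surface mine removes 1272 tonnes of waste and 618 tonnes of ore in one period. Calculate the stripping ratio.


2.0583

Stripping ratio = waste tonnage / ore tonnage
= 1272 / 618
= 2.0583


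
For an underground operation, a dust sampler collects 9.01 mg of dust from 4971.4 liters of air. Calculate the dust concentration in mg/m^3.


1.8124 mg/m^3

Convert liters to m^3: 1 m^3 = 1000 L
Concentration = mass / volume * 1000
= 9.01 / 4971.4 * 1000
= 0.001812366738 * 1000
= 1.8124 mg/m^3


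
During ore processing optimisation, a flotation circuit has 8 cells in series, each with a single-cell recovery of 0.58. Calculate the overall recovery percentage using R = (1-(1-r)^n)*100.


Complement of single-cell recovery:
1 - r = 1 - 0.58 = 0.42
Raise to power n:
(1 - r)^8 = 0.42^8 = 0.0009682651996
Overall recovery:
R = (1 - 0.0009682651996) * 100
= 99.9032%

99.9032%


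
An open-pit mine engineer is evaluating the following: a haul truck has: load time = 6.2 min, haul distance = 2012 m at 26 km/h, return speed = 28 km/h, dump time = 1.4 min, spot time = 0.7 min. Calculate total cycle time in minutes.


17.2545 min

Convert haul speed to m/min: 26 * 1000/60 = 433.3333333 m/min
Haul time = 2012 / 433.3333333 = 4.643076923 min
Convert return speed to m/min: 28 * 1000/60 = 466.6666667 m/min
Return time = 2012 / 466.6666667 = 4.311428571 min
Total cycle time:
= 6.2 + 4.643076923 + 1.4 + 4.311428571 + 0.7
= 17.2545 min


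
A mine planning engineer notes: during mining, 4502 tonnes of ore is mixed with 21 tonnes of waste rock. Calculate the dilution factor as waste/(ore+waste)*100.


0.4643%

Total material = ore + waste
= 4502 + 21 = 4523 tonnes
Dilution = waste / total * 100
= 21 / 4523 * 100
= 0.004642936104 * 100
= 0.4643%


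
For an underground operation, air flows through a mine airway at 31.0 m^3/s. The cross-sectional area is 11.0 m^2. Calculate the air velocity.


Velocity = flow rate / cross-sectional area
= 31.0 / 11.0
= 2.8182 m/s

2.8182 m/s


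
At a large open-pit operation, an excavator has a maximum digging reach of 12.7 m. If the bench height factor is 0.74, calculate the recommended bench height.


9.398 m

Bench height = reach * factor
= 12.7 * 0.74
= 9.398 m


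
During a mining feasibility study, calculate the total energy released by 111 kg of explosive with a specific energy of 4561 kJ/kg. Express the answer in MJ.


Energy = mass * specific_energy / 1000
= 111 * 4561 / 1000
= 506271 / 1000
= 506.271 MJ

506.271 MJ


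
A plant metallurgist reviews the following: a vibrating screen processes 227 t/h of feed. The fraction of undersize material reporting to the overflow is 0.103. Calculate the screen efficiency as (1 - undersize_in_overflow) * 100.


Screen efficiency = (1 - fraction of undersize in overflow) * 100
= (1 - 0.103) * 100
= 0.897 * 100
= 89.7%

89.7%


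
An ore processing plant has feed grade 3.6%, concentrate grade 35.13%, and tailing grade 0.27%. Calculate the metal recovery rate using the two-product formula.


93.2164%

Using the two-product formula:
R = 100 * c * (f - t) / (f * (c - t))
Numerator = 100 * 35.13 * (3.6 - 0.27)
= 100 * 35.13 * 3.33
= 11698.29
Denominator = 3.6 * (35.13 - 0.27)
= 3.6 * 34.86
= 125.496
R = 11698.29 / 125.496
= 93.2164%


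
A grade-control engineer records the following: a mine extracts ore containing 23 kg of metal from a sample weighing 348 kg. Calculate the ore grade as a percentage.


6.6092%

Ore grade = (metal mass / ore mass) * 100
= (23 / 348) * 100
= 0.06609195402 * 100
= 6.6092%


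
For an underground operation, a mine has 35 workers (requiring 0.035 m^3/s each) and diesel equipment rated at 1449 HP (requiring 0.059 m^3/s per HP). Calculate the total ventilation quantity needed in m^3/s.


86.716 m^3/s

Airflow for workers:
Q_people = 35 * 0.035 = 1.225 m^3/s
Airflow for diesel equipment:
Q_diesel = 1449 * 0.059 = 85.491 m^3/s
Total ventilation:
Q_total = 1.225 + 85.491
= 86.716 m^3/s


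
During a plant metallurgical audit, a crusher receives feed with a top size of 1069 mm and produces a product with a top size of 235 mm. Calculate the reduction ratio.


Reduction ratio = feed size / product size
= 1069 / 235
= 4.5489

4.5489


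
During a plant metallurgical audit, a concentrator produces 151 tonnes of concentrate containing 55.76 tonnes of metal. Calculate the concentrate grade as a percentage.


Grade = (metal in concentrate / concentrate mass) * 100
= (55.76 / 151) * 100
= 0.3692715232 * 100
= 36.9272%

36.9272%


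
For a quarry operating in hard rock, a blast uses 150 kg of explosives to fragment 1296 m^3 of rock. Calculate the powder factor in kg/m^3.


0.1157 kg/m^3

Powder factor = explosive mass / rock volume
= 150 / 1296
= 0.1157 kg/m^3


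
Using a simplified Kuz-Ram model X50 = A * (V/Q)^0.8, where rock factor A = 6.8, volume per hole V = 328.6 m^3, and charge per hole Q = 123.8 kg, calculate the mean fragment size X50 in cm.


14.8479 cm

Compute V/Q:
V/Q = 328.6 / 123.8 = 2.654281099
Raise to the power 0.8:
(V/Q)^0.8 = 2.654281099^0.8 = 2.183521797
Multiply by A:
X50 = 6.8 * 2.183521797
= 14.8479 cm


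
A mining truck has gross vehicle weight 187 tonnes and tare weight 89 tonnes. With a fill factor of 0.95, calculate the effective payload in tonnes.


Maximum payload = gross - tare
= 187 - 89 = 98 tonnes
Effective payload = max payload * fill factor
= 98 * 0.95
= 93.1 tonnes

93.1 tonnes


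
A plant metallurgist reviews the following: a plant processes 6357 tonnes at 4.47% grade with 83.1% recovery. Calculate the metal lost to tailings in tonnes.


48.0227 tonnes

Total metal in feed:
= 6357 * 4.47 / 100 = 284.1579 tonnes
Metal recovered:
= 284.1579 * 83.1 / 100 = 236.1352149 tonnes
Metal lost to tailings:
= 284.1579 - 236.1352149
= 48.0227 tonnes


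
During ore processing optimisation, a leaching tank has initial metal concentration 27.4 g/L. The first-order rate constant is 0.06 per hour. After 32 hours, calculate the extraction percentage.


Compute the exponent:
-k * t = -0.06 * 32 = -1.92
Remaining concentration:
C = 27.4 * exp(-1.92)
= 27.4 * 0.1466069621
= 4.017030762 g/L
Extracted = 27.4 - 4.017030762 = 23.38296924 g/L
Extraction % = 23.38296924 / 27.4 * 100
= 85.3393%

85.3393%


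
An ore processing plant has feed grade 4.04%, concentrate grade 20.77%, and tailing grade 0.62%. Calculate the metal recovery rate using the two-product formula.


87.2582%

Using the two-product formula:
R = 100 * c * (f - t) / (f * (c - t))
Numerator = 100 * 20.77 * (4.04 - 0.62)
= 100 * 20.77 * 3.42
= 7103.34
Denominator = 4.04 * (20.77 - 0.62)
= 4.04 * 20.15
= 81.406
R = 7103.34 / 81.406
= 87.2582%


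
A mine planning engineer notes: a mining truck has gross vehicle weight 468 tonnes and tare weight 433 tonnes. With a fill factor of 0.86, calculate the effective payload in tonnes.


Maximum payload = gross - tare
= 468 - 433 = 35 tonnes
Effective payload = max payload * fill factor
= 35 * 0.86
= 30.1 tonnes

30.1 tonnes


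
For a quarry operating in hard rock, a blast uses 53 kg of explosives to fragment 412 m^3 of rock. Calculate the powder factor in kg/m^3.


Powder factor = explosive mass / rock volume
= 53 / 412
= 0.1286 kg/m^3

0.1286 kg/m^3


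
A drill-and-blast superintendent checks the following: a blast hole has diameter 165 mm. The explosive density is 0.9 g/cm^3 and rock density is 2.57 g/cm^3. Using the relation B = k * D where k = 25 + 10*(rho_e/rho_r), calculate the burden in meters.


First, compute k:
rho_e / rho_r = 0.9 / 2.57 = 0.3501945525
k = 25 + 10 * 0.3501945525 = 28.50194553
Then, compute burden:
B = k * D / 1000 = 28.50194553 * 165 / 1000
= 4702.821012 / 1000
= 4.7028 m

4.7028 m


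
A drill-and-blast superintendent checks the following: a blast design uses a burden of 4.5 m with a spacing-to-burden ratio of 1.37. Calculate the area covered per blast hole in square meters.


27.7425 m^2

First, find the spacing:
Spacing = burden * ratio = 4.5 * 1.37
= 6.165 m
Then, calculate the area:
Area = burden * spacing = 4.5 * 6.165
= 27.7425 m^2


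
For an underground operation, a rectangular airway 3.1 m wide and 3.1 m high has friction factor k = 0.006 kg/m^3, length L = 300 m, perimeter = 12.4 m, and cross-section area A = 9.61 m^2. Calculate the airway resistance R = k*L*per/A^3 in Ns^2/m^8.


0.0251 Ns^2/m^8

Compute the numerator:
k * L * per = 0.006 * 300 * 12.4
= 22.32
Compute the denominator:
A^3 = 9.61^3 = 887.503681
Resistance:
R = 22.32 / 887.503681
= 0.0251 Ns^2/m^8


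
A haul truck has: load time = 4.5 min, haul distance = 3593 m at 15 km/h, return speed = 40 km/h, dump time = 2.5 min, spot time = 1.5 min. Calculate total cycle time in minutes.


Convert haul speed to m/min: 15 * 1000/60 = 250 m/min
Haul time = 3593 / 250 = 14.372 min
Convert return speed to m/min: 40 * 1000/60 = 666.6666667 m/min
Return time = 3593 / 666.6666667 = 5.3895 min
Total cycle time:
= 4.5 + 14.372 + 2.5 + 5.3895 + 1.5
= 28.2615 min

28.2615 min


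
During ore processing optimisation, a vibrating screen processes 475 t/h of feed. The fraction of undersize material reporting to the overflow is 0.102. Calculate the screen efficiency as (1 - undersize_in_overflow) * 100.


Screen efficiency = (1 - fraction of undersize in overflow) * 100
= (1 - 0.102) * 100
= 0.898 * 100
= 89.8%

89.8%


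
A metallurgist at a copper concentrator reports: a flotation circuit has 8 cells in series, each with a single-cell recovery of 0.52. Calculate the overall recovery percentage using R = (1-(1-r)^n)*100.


99.7182%

Complement of single-cell recovery:
1 - r = 1 - 0.52 = 0.48
Raise to power n:
(1 - r)^8 = 0.48^8 = 0.002817928043
Overall recovery:
R = (1 - 0.002817928043) * 100
= 99.7182%


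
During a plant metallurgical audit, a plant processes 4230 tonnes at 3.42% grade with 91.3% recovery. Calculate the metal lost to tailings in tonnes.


12.5859 tonnes

Total metal in feed:
= 4230 * 3.42 / 100 = 144.666 tonnes
Metal recovered:
= 144.666 * 91.3 / 100 = 132.080058 tonnes
Metal lost to tailings:
= 144.666 - 132.080058
= 12.5859 tonnes


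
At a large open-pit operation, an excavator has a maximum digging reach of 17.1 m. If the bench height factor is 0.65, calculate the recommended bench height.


Bench height = reach * factor
= 17.1 * 0.65
= 11.115 m

11.115 m


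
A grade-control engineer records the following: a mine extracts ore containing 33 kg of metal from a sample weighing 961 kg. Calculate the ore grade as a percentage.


Ore grade = (metal mass / ore mass) * 100
= (33 / 961) * 100
= 0.03433922997 * 100
= 3.4339%

3.4339%


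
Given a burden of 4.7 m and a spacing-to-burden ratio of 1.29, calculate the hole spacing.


Spacing = burden * ratio
= 4.7 * 1.29
= 6.063 m

6.063 m


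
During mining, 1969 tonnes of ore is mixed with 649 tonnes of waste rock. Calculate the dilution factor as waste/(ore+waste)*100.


24.7899%

Total material = ore + waste
= 1969 + 649 = 2618 tonnes
Dilution = waste / total * 100
= 649 / 2618 * 100
= 0.2478991597 * 100
= 24.7899%


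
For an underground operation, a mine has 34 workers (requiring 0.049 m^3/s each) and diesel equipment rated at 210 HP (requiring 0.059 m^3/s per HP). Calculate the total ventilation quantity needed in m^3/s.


Airflow for workers:
Q_people = 34 * 0.049 = 1.666 m^3/s
Airflow for diesel equipment:
Q_diesel = 210 * 0.059 = 12.39 m^3/s
Total ventilation:
Q_total = 1.666 + 12.39
= 14.056 m^3/s

14.056 m^3/s


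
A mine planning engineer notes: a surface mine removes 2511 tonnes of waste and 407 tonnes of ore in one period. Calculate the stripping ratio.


Stripping ratio = waste tonnage / ore tonnage
= 2511 / 407
= 6.1695

6.1695


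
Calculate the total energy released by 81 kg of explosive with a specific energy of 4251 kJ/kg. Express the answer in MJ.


344.331 MJ

Energy = mass * specific_energy / 1000
= 81 * 4251 / 1000
= 344331 / 1000
= 344.331 MJ


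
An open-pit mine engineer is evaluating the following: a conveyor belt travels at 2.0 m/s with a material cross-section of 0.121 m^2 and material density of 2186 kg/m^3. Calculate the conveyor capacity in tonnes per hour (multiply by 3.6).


1904.4432 t/h

Volumetric flow = speed * area
= 2.0 * 0.121 = 0.242 m^3/s
Mass flow = volumetric * density
= 0.242 * 2186 = 529.012 kg/s
Convert to t/h: multiply by 3.6
Capacity = 529.012 * 3.6
= 1904.4432 t/h


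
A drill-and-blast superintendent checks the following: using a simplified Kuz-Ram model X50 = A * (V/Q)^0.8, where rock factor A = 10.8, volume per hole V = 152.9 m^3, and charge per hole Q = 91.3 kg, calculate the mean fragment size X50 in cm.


Compute V/Q:
V/Q = 152.9 / 91.3 = 1.674698795
Raise to the power 0.8:
(V/Q)^0.8 = 1.674698795^0.8 = 1.510599603
Multiply by A:
X50 = 10.8 * 1.510599603
= 16.3145 cm

16.3145 cm


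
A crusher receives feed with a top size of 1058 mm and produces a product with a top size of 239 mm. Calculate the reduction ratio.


Reduction ratio = feed size / product size
= 1058 / 239
= 4.4268

4.4268


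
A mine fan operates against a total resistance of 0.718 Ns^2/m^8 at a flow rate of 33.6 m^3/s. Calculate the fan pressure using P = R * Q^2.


810.5933 Pa

Compute Q^2:
Q^2 = 33.6^2 = 1128.96
Compute pressure:
P = R * Q^2 = 0.718 * 1128.96
= 810.5933 Pa


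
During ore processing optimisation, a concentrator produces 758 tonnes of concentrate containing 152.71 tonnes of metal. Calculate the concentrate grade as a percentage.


20.1464%

Grade = (metal in concentrate / concentrate mass) * 100
= (152.71 / 758) * 100
= 0.2014643799 * 100
= 20.1464%


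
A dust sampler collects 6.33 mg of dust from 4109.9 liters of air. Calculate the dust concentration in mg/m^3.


1.5402 mg/m^3

Convert liters to m^3: 1 m^3 = 1000 L
Concentration = mass / volume * 1000
= 6.33 / 4109.9 * 1000
= 0.001540183459 * 1000
= 1.5402 mg/m^3


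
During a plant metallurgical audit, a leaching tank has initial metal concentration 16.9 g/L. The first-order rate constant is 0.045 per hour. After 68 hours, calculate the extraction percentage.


95.3112%

Compute the exponent:
-k * t = -0.045 * 68 = -3.06
Remaining concentration:
C = 16.9 * exp(-3.06)
= 16.9 * 0.04688769522
= 0.7924020492 g/L
Extracted = 16.9 - 0.7924020492 = 16.10759795 g/L
Extraction % = 16.10759795 / 16.9 * 100
= 95.3112%


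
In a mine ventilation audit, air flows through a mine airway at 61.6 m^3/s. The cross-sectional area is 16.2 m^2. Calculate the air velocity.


Velocity = flow rate / cross-sectional area
= 61.6 / 16.2
= 3.8025 m/s

3.8025 m/s


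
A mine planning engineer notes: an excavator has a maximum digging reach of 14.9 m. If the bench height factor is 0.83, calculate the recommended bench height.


12.367 m

Bench height = reach * factor
= 14.9 * 0.83
= 12.367 m


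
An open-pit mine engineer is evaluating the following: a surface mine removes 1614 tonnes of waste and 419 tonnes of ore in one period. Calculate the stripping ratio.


Stripping ratio = waste tonnage / ore tonnage
= 1614 / 419
= 3.852

3.852


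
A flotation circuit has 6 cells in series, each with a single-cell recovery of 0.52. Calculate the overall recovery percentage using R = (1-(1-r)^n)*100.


Complement of single-cell recovery:
1 - r = 1 - 0.52 = 0.48
Raise to power n:
(1 - r)^6 = 0.48^6 = 0.01223059046
Overall recovery:
R = (1 - 0.01223059046) * 100
= 98.7769%

98.7769%


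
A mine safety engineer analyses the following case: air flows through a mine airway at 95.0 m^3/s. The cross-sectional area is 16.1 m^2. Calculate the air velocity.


Velocity = flow rate / cross-sectional area
= 95.0 / 16.1
= 5.9006 m/s

5.9006 m/s


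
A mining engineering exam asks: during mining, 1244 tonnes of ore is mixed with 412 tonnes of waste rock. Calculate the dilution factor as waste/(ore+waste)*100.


Total material = ore + waste
= 1244 + 412 = 1656 tonnes
Dilution = waste / total * 100
= 412 / 1656 * 100
= 0.2487922705 * 100
= 24.8792%

24.8792%


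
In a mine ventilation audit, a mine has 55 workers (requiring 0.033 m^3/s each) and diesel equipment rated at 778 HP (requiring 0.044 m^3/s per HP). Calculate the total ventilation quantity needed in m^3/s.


Airflow for workers:
Q_people = 55 * 0.033 = 1.815 m^3/s
Airflow for diesel equipment:
Q_diesel = 778 * 0.044 = 34.232 m^3/s
Total ventilation:
Q_total = 1.815 + 34.232
= 36.047 m^3/s

36.047 m^3/s


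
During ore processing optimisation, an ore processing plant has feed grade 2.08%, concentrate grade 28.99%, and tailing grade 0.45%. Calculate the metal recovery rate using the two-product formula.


79.601%

Using the two-product formula:
R = 100 * c * (f - t) / (f * (c - t))
Numerator = 100 * 28.99 * (2.08 - 0.45)
= 100 * 28.99 * 1.63
= 4725.37
Denominator = 2.08 * (28.99 - 0.45)
= 2.08 * 28.54
= 59.3632
R = 4725.37 / 59.3632
= 79.601%


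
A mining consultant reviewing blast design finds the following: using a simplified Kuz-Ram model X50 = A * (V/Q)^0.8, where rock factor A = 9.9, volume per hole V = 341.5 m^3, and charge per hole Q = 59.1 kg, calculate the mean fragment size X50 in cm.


40.2789 cm

Compute V/Q:
V/Q = 341.5 / 59.1 = 5.778341794
Raise to the power 0.8:
(V/Q)^0.8 = 5.778341794^0.8 = 4.068577394
Multiply by A:
X50 = 9.9 * 4.068577394
= 40.2789 cm


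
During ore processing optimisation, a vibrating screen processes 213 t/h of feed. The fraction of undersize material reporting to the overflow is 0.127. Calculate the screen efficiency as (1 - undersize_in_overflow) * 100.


Screen efficiency = (1 - fraction of undersize in overflow) * 100
= (1 - 0.127) * 100
= 0.873 * 100
= 87.3%

87.3%


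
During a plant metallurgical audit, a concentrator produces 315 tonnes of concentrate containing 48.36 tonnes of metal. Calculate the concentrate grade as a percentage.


15.3524%

Grade = (metal in concentrate / concentrate mass) * 100
= (48.36 / 315) * 100
= 0.1535238095 * 100
= 15.3524%


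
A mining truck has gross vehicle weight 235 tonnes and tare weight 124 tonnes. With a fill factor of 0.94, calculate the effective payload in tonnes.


Maximum payload = gross - tare
= 235 - 124 = 111 tonnes
Effective payload = max payload * fill factor
= 111 * 0.94
= 104.34 tonnes

104.34 tonnes


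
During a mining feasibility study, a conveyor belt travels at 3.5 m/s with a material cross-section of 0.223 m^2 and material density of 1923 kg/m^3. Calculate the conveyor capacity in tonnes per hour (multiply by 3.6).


5403.2454 t/h

Volumetric flow = speed * area
= 3.5 * 0.223 = 0.7805 m^3/s
Mass flow = volumetric * density
= 0.7805 * 1923 = 1500.9015 kg/s
Convert to t/h: multiply by 3.6
Capacity = 1500.9015 * 3.6
= 5403.2454 t/h


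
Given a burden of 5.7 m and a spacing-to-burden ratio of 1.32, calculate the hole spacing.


Spacing = burden * ratio
= 5.7 * 1.32
= 7.524 m

7.524 m


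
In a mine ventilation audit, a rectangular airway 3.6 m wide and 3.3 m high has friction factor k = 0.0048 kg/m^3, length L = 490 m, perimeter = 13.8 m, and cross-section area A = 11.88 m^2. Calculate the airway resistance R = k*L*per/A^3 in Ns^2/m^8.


Compute the numerator:
k * L * per = 0.0048 * 490 * 13.8
= 32.4576
Compute the denominator:
A^3 = 11.88^3 = 1676.676672
Resistance:
R = 32.4576 / 1676.676672
= 0.0194 Ns^2/m^8

0.0194 Ns^2/m^8


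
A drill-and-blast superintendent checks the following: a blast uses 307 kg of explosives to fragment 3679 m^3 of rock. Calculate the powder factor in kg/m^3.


Powder factor = explosive mass / rock volume
= 307 / 3679
= 0.0834 kg/m^3

0.0834 kg/m^3


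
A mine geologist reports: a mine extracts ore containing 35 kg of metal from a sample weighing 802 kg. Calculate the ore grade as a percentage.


Ore grade = (metal mass / ore mass) * 100
= (35 / 802) * 100
= 0.04364089776 * 100
= 4.3641%

4.3641%


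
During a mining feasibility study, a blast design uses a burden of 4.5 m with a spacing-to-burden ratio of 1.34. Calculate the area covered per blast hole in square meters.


First, find the spacing:
Spacing = burden * ratio = 4.5 * 1.34
= 6.03 m
Then, calculate the area:
Area = burden * spacing = 4.5 * 6.03
= 27.135 m^2

27.135 m^2


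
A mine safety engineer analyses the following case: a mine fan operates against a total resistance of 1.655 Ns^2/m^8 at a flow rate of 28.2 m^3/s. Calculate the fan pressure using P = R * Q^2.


1316.1222 Pa

Compute Q^2:
Q^2 = 28.2^2 = 795.24
Compute pressure:
P = R * Q^2 = 1.655 * 795.24
= 1316.1222 Pa


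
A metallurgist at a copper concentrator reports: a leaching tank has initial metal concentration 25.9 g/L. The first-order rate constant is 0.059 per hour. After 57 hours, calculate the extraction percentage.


96.5369%

Compute the exponent:
-k * t = -0.059 * 57 = -3.363
Remaining concentration:
C = 25.9 * exp(-3.363)
= 25.9 * 0.03463120932
= 0.8969483214 g/L
Extracted = 25.9 - 0.8969483214 = 25.00305168 g/L
Extraction % = 25.00305168 / 25.9 * 100
= 96.5369%


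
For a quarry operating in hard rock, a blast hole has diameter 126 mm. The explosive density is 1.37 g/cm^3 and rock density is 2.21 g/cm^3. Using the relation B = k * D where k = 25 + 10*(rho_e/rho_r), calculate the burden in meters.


3.9311 m

First, compute k:
rho_e / rho_r = 1.37 / 2.21 = 0.6199095023
k = 25 + 10 * 0.6199095023 = 31.19909502
Then, compute burden:
B = k * D / 1000 = 31.19909502 * 126 / 1000
= 3931.085973 / 1000
= 3.9311 m


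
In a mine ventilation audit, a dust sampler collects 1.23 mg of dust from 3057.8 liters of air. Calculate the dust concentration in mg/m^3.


0.4022 mg/m^3

Convert liters to m^3: 1 m^3 = 1000 L
Concentration = mass / volume * 1000
= 1.23 / 3057.8 * 1000
= 0.0004022499836 * 1000
= 0.4022 mg/m^3


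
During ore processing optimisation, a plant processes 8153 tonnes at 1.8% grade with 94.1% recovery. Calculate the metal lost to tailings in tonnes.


8.6585 tonnes

Total metal in feed:
= 8153 * 1.8 / 100 = 146.754 tonnes
Metal recovered:
= 146.754 * 94.1 / 100 = 138.095514 tonnes
Metal lost to tailings:
= 146.754 - 138.095514
= 8.6585 tonnes


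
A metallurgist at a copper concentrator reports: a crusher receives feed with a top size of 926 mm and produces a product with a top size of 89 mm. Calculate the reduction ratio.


10.4045

Reduction ratio = feed size / product size
= 926 / 89
= 10.4045


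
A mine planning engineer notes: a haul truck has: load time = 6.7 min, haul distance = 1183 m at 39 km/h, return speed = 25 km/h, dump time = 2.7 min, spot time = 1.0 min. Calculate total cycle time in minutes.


Convert haul speed to m/min: 39 * 1000/60 = 650 m/min
Haul time = 1183 / 650 = 1.82 min
Convert return speed to m/min: 25 * 1000/60 = 416.6666667 m/min
Return time = 1183 / 416.6666667 = 2.8392 min
Total cycle time:
= 6.7 + 1.82 + 2.7 + 2.8392 + 1.0
= 15.0592 min

15.0592 min


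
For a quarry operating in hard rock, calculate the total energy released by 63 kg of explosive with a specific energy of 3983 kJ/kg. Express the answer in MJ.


250.929 MJ

Energy = mass * specific_energy / 1000
= 63 * 3983 / 1000
= 250929 / 1000
= 250.929 MJ


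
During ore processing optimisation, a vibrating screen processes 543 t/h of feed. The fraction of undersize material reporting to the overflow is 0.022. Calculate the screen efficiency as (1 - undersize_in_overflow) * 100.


97.8%

Screen efficiency = (1 - fraction of undersize in overflow) * 100
= (1 - 0.022) * 100
= 0.978 * 100
= 97.8%


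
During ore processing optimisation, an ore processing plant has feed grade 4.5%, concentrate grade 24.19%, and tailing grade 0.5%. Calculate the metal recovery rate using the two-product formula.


90.765%

Using the two-product formula:
R = 100 * c * (f - t) / (f * (c - t))
Numerator = 100 * 24.19 * (4.5 - 0.5)
= 100 * 24.19 * 4.0
= 9676.0
Denominator = 4.5 * (24.19 - 0.5)
= 4.5 * 23.69
= 106.605
R = 9676.0 / 106.605
= 90.765%


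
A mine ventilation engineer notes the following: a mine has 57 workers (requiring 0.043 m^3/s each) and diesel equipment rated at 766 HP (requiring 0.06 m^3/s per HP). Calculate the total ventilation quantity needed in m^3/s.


Airflow for workers:
Q_people = 57 * 0.043 = 2.451 m^3/s
Airflow for diesel equipment:
Q_diesel = 766 * 0.06 = 45.96 m^3/s
Total ventilation:
Q_total = 2.451 + 45.96
= 48.411 m^3/s

48.411 m^3/s


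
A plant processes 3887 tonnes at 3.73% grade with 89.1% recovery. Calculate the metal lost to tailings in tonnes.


Total metal in feed:
= 3887 * 3.73 / 100 = 144.9851 tonnes
Metal recovered:
= 144.9851 * 89.1 / 100 = 129.1817241 tonnes
Metal lost to tailings:
= 144.9851 - 129.1817241
= 15.8034 tonnes

15.8034 tonnes


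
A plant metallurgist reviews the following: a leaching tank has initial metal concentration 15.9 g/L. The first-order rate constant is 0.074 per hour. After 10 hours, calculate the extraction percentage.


52.2886%

Compute the exponent:
-k * t = -0.074 * 10 = -0.74
Remaining concentration:
C = 15.9 * exp(-0.74)
= 15.9 * 0.4771139155
= 7.586111257 g/L
Extracted = 15.9 - 7.586111257 = 8.313888743 g/L
Extraction % = 8.313888743 / 15.9 * 100
= 52.2886%


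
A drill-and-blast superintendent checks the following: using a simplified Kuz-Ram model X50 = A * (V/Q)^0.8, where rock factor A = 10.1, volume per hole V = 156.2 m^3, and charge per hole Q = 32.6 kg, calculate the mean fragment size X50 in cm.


Compute V/Q:
V/Q = 156.2 / 32.6 = 4.791411043
Raise to the power 0.8:
(V/Q)^0.8 = 4.791411043^0.8 = 3.502440318
Multiply by A:
X50 = 10.1 * 3.502440318
= 35.3746 cm

35.3746 cm


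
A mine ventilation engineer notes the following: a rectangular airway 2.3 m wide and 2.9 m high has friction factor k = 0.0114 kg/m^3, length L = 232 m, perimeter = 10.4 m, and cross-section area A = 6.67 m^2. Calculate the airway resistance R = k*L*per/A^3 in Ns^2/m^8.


Compute the numerator:
k * L * per = 0.0114 * 232 * 10.4
= 27.50592
Compute the denominator:
A^3 = 6.67^3 = 296.740963
Resistance:
R = 27.50592 / 296.740963
= 0.0927 Ns^2/m^8

0.0927 Ns^2/m^8


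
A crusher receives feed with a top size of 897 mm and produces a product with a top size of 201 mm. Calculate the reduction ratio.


Reduction ratio = feed size / product size
= 897 / 201
= 4.4627

4.4627


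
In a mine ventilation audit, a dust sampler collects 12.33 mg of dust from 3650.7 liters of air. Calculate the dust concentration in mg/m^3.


Convert liters to m^3: 1 m^3 = 1000 L
Concentration = mass / volume * 1000
= 12.33 / 3650.7 * 1000
= 0.003377434465 * 1000
= 3.3774 mg/m^3

3.3774 mg/m^3


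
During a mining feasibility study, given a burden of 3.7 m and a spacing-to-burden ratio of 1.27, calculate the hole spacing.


Spacing = burden * ratio
= 3.7 * 1.27
= 4.699 m

4.699 m


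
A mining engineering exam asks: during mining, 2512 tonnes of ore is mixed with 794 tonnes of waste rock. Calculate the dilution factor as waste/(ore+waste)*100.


Total material = ore + waste
= 2512 + 794 = 3306 tonnes
Dilution = waste / total * 100
= 794 / 3306 * 100
= 0.240169389 * 100
= 24.0169%

24.0169%


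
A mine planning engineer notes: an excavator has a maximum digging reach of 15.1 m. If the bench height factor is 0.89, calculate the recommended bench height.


13.439 m

Bench height = reach * factor
= 15.1 * 0.89
= 13.439 m


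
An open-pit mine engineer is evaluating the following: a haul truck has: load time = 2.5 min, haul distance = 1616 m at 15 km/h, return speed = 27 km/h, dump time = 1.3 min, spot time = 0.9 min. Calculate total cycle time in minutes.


Convert haul speed to m/min: 15 * 1000/60 = 250 m/min
Haul time = 1616 / 250 = 6.464 min
Convert return speed to m/min: 27 * 1000/60 = 450 m/min
Return time = 1616 / 450 = 3.591111111 min
Total cycle time:
= 2.5 + 6.464 + 1.3 + 3.591111111 + 0.9
= 14.7551 min

14.7551 min


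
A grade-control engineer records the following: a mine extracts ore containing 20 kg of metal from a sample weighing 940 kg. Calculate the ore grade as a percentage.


Ore grade = (metal mass / ore mass) * 100
= (20 / 940) * 100
= 0.02127659574 * 100
= 2.1277%

2.1277%


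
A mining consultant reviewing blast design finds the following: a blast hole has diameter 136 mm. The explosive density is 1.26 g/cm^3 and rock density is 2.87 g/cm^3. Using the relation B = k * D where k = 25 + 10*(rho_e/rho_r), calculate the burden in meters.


3.9971 m

First, compute k:
rho_e / rho_r = 1.26 / 2.87 = 0.4390243902
k = 25 + 10 * 0.4390243902 = 29.3902439
Then, compute burden:
B = k * D / 1000 = 29.3902439 * 136 / 1000
= 3997.073171 / 1000
= 3.9971 m


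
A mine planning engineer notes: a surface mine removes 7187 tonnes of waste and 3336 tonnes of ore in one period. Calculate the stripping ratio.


Stripping ratio = waste tonnage / ore tonnage
= 7187 / 3336
= 2.1544

2.1544


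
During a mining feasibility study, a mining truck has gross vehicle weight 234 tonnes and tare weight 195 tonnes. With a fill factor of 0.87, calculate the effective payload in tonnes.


Maximum payload = gross - tare
= 234 - 195 = 39 tonnes
Effective payload = max payload * fill factor
= 39 * 0.87
= 33.93 tonnes

33.93 tonnes


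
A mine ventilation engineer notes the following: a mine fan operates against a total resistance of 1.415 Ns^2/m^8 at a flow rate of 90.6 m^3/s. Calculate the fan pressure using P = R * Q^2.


11614.8294 Pa

Compute Q^2:
Q^2 = 90.6^2 = 8208.36
Compute pressure:
P = R * Q^2 = 1.415 * 8208.36
= 11614.8294 Pa


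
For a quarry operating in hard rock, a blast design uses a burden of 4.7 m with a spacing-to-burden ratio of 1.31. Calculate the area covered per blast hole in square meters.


First, find the spacing:
Spacing = burden * ratio = 4.7 * 1.31
= 6.157 m
Then, calculate the area:
Area = burden * spacing = 4.7 * 6.157
= 28.9379 m^2

28.9379 m^2


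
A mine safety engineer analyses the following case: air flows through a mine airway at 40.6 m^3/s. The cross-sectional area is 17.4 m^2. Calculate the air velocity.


Velocity = flow rate / cross-sectional area
= 40.6 / 17.4
= 2.3333 m/s

2.3333 m/s


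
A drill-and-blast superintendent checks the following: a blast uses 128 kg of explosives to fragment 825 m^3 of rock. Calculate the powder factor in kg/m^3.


0.1552 kg/m^3

Powder factor = explosive mass / rock volume
= 128 / 825
= 0.1552 kg/m^3


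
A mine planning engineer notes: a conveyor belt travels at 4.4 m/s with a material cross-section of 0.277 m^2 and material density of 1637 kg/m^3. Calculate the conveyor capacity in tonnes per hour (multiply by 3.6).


7182.6322 t/h

Volumetric flow = speed * area
= 4.4 * 0.277 = 1.2188 m^3/s
Mass flow = volumetric * density
= 1.2188 * 1637 = 1995.1756 kg/s
Convert to t/h: multiply by 3.6
Capacity = 1995.1756 * 3.6
= 7182.6322 t/h
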